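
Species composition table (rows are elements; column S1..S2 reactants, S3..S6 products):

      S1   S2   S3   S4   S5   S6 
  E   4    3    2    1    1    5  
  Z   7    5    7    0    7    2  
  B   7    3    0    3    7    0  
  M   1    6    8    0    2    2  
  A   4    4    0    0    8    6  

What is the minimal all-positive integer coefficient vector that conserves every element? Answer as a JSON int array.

E: 2·4+5·3 = 23 | 3·2+5·1+2·1+2·5 = 23
Z: 2·7+5·5 = 39 | 3·7+5·0+2·7+2·2 = 39
B: 2·7+5·3 = 29 | 3·0+5·3+2·7+2·0 = 29
M: 2·1+5·6 = 32 | 3·8+5·0+2·2+2·2 = 32
A: 2·4+5·4 = 28 | 3·0+5·0+2·8+2·6 = 28
gcd(2,5,3,5,2,2) = 1

Coefficients: [2, 5, 3, 5, 2, 2]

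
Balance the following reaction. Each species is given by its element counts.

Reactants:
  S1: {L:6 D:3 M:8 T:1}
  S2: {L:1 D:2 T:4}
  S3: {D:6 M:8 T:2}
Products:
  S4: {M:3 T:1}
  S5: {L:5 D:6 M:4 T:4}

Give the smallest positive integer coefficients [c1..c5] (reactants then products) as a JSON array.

Coefficients: [2, 3, 1, 4, 3]

L: 2·6+3·1+1·0 = 15 | 4·0+3·5 = 15
D: 2·3+3·2+1·6 = 18 | 4·0+3·6 = 18
M: 2·8+3·0+1·8 = 24 | 4·3+3·4 = 24
T: 2·1+3·4+1·2 = 16 | 4·1+3·4 = 16
gcd(2,3,1,4,3) = 1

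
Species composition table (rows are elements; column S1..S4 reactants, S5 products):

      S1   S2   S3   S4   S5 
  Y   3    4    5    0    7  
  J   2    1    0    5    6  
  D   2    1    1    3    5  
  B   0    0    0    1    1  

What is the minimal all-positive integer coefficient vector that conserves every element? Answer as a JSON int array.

Y: 2·3+1·4+5·5+5·0 = 35 | 5·7 = 35
J: 2·2+1·1+5·0+5·5 = 30 | 5·6 = 30
D: 2·2+1·1+5·1+5·3 = 25 | 5·5 = 25
B: 2·0+1·0+5·0+5·1 = 5 | 5·1 = 5
gcd(2,1,5,5,5) = 1

Coefficients: [2, 1, 5, 5, 5]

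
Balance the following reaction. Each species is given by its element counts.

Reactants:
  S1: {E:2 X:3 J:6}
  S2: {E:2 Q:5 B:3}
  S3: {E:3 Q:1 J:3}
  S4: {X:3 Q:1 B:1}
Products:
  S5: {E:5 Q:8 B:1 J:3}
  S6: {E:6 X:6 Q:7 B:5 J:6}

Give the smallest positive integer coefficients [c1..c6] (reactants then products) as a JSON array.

Coefficients: [2, 5, 5, 6, 1, 4]

E: 2·2+5·2+5·3+6·0 = 29 | 1·5+4·6 = 29
X: 2·3+5·0+5·0+6·3 = 24 | 1·0+4·6 = 24
Q: 2·0+5·5+5·1+6·1 = 36 | 1·8+4·7 = 36
B: 2·0+5·3+5·0+6·1 = 21 | 1·1+4·5 = 21
J: 2·6+5·0+5·3+6·0 = 27 | 1·3+4·6 = 27
gcd(2,5,5,6,1,4) = 1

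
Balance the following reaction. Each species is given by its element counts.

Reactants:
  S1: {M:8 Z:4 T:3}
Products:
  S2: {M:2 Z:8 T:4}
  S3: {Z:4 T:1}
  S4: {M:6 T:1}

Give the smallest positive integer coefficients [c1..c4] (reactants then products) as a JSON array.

M: 5·8 = 40 | 2·2+1·0+6·6 = 40
Z: 5·4 = 20 | 2·8+1·4+6·0 = 20
T: 5·3 = 15 | 2·4+1·1+6·1 = 15
gcd(5,2,1,6) = 1

Coefficients: [5, 2, 1, 6]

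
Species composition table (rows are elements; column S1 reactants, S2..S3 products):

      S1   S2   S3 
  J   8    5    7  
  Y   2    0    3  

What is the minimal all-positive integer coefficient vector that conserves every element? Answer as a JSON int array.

Coefficients: [3, 2, 2]

J: 3·8 = 24 | 2·5+2·7 = 24
Y: 3·2 = 6 | 2·0+2·3 = 6
gcd(3,2,2) = 1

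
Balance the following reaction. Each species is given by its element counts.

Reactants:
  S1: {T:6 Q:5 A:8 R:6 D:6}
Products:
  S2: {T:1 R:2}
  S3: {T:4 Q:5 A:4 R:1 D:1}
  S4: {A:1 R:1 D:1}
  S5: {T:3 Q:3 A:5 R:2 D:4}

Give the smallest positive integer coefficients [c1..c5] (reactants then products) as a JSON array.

Coefficients: [4, 5, 1, 3, 5]

T: 4·6 = 24 | 5·1+1·4+3·0+5·3 = 24
Q: 4·5 = 20 | 5·0+1·5+3·0+5·3 = 20
A: 4·8 = 32 | 5·0+1·4+3·1+5·5 = 32
R: 4·6 = 24 | 5·2+1·1+3·1+5·2 = 24
D: 4·6 = 24 | 5·0+1·1+3·1+5·4 = 24
gcd(4,5,1,3,5) = 1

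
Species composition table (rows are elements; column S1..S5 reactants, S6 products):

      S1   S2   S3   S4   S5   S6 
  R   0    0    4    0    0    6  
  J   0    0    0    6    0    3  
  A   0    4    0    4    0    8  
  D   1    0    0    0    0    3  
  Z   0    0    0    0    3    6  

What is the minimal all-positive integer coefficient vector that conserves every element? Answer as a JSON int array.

R: 6·0+3·0+3·4+1·0+4·0 = 12 | 2·6 = 12
J: 6·0+3·0+3·0+1·6+4·0 = 6 | 2·3 = 6
A: 6·0+3·4+3·0+1·4+4·0 = 16 | 2·8 = 16
D: 6·1+3·0+3·0+1·0+4·0 = 6 | 2·3 = 6
Z: 6·0+3·0+3·0+1·0+4·3 = 12 | 2·6 = 12
gcd(6,3,3,1,4,2) = 1

Coefficients: [6, 3, 3, 1, 4, 2]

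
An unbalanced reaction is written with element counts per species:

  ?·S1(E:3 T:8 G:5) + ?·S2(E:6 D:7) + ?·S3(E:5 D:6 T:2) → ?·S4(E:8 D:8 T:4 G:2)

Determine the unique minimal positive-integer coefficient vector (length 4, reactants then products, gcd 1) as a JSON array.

E: 2·3+4·6+2·5 = 40 | 5·8 = 40
D: 2·0+4·7+2·6 = 40 | 5·8 = 40
T: 2·8+4·0+2·2 = 20 | 5·4 = 20
G: 2·5+4·0+2·0 = 10 | 5·2 = 10
gcd(2,4,2,5) = 1

Coefficients: [2, 4, 2, 5]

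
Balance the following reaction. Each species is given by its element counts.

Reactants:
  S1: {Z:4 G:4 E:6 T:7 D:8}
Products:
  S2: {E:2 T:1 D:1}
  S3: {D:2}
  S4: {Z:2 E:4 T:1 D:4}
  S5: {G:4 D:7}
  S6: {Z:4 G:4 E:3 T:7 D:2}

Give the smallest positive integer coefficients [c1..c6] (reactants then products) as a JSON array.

Coefficients: [5, 5, 6, 2, 1, 4]

Z: 5·4 = 20 | 5·0+6·0+2·2+1·0+4·4 = 20
G: 5·4 = 20 | 5·0+6·0+2·0+1·4+4·4 = 20
E: 5·6 = 30 | 5·2+6·0+2·4+1·0+4·3 = 30
T: 5·7 = 35 | 5·1+6·0+2·1+1·0+4·7 = 35
D: 5·8 = 40 | 5·1+6·2+2·4+1·7+4·2 = 40
gcd(5,5,6,2,1,4) = 1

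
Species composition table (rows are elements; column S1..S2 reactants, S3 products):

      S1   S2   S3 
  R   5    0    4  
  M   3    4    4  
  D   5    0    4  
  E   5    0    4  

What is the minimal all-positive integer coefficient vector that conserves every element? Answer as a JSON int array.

R: 4·5+2·0 = 20 | 5·4 = 20
M: 4·3+2·4 = 20 | 5·4 = 20
D: 4·5+2·0 = 20 | 5·4 = 20
E: 4·5+2·0 = 20 | 5·4 = 20
gcd(4,2,5) = 1

Coefficients: [4, 2, 5]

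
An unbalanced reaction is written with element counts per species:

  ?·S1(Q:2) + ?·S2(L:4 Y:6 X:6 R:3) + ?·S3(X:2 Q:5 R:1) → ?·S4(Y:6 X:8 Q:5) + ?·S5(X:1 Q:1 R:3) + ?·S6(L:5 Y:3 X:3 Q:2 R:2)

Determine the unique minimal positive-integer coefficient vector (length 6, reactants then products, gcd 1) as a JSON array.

Coefficients: [1, 5, 5, 3, 4, 4]

L: 1·0+5·4+5·0 = 20 | 3·0+4·0+4·5 = 20
Y: 1·0+5·6+5·0 = 30 | 3·6+4·0+4·3 = 30
X: 1·0+5·6+5·2 = 40 | 3·8+4·1+4·3 = 40
Q: 1·2+5·0+5·5 = 27 | 3·5+4·1+4·2 = 27
R: 1·0+5·3+5·1 = 20 | 3·0+4·3+4·2 = 20
gcd(1,5,5,3,4,4) = 1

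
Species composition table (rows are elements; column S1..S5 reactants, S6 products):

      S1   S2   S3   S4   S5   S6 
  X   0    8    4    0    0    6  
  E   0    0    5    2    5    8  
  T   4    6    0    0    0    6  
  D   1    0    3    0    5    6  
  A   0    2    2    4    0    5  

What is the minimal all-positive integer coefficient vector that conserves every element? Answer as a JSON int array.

X: 6·0+2·8+5·4+4·0+3·0 = 36 | 6·6 = 36
E: 6·0+2·0+5·5+4·2+3·5 = 48 | 6·8 = 48
T: 6·4+2·6+5·0+4·0+3·0 = 36 | 6·6 = 36
D: 6·1+2·0+5·3+4·0+3·5 = 36 | 6·6 = 36
A: 6·0+2·2+5·2+4·4+3·0 = 30 | 6·5 = 30
gcd(6,2,5,4,3,6) = 1

Coefficients: [6, 2, 5, 4, 3, 6]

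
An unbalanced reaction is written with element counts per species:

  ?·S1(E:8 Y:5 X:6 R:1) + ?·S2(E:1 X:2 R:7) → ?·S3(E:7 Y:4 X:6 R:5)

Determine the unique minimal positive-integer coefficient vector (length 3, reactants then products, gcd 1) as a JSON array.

Coefficients: [4, 3, 5]

E: 4·8+3·1 = 35 | 5·7 = 35
Y: 4·5+3·0 = 20 | 5·4 = 20
X: 4·6+3·2 = 30 | 5·6 = 30
R: 4·1+3·7 = 25 | 5·5 = 25
gcd(4,3,5) = 1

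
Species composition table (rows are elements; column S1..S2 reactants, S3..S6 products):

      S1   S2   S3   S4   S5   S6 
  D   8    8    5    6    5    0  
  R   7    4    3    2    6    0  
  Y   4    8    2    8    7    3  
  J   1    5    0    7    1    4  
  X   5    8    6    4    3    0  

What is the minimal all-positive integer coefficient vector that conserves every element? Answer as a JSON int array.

D: 1·8+5·8 = 48 | 5·5+3·6+1·5+1·0 = 48
R: 1·7+5·4 = 27 | 5·3+3·2+1·6+1·0 = 27
Y: 1·4+5·8 = 44 | 5·2+3·8+1·7+1·3 = 44
J: 1·1+5·5 = 26 | 5·0+3·7+1·1+1·4 = 26
X: 1·5+5·8 = 45 | 5·6+3·4+1·3+1·0 = 45
gcd(1,5,5,3,1,1) = 1

Coefficients: [1, 5, 5, 3, 1, 1]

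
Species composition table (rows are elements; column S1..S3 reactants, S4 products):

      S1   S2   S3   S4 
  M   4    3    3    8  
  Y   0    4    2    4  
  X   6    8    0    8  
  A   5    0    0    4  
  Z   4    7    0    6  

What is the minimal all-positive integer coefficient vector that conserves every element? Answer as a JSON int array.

M: 4·4+2·3+6·3 = 40 | 5·8 = 40
Y: 4·0+2·4+6·2 = 20 | 5·4 = 20
X: 4·6+2·8+6·0 = 40 | 5·8 = 40
A: 4·5+2·0+6·0 = 20 | 5·4 = 20
Z: 4·4+2·7+6·0 = 30 | 5·6 = 30
gcd(4,2,6,5) = 1

Coefficients: [4, 2, 6, 5]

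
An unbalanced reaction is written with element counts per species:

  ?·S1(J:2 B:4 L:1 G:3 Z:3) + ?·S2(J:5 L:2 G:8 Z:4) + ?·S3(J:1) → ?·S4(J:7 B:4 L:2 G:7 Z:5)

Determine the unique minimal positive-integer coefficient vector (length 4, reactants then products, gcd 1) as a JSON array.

J: 2·2+1·5+5·1 = 14 | 2·7 = 14
B: 2·4+1·0+5·0 = 8 | 2·4 = 8
L: 2·1+1·2+5·0 = 4 | 2·2 = 4
G: 2·3+1·8+5·0 = 14 | 2·7 = 14
Z: 2·3+1·4+5·0 = 10 | 2·5 = 10
gcd(2,1,5,2) = 1

Coefficients: [2, 1, 5, 2]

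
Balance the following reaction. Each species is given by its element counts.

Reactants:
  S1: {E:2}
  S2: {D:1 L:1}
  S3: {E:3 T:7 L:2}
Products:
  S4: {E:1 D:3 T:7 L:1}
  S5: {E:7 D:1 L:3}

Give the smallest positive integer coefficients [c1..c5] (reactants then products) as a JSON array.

Coefficients: [6, 5, 1, 1, 2]

E: 6·2+5·0+1·3 = 15 | 1·1+2·7 = 15
D: 6·0+5·1+1·0 = 5 | 1·3+2·1 = 5
T: 6·0+5·0+1·7 = 7 | 1·7+2·0 = 7
L: 6·0+5·1+1·2 = 7 | 1·1+2·3 = 7
gcd(6,5,1,1,2) = 1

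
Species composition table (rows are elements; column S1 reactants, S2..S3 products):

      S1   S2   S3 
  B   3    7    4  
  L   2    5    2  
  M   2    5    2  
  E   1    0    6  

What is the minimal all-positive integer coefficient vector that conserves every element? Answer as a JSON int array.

Coefficients: [6, 2, 1]

B: 6·3 = 18 | 2·7+1·4 = 18
L: 6·2 = 12 | 2·5+1·2 = 12
M: 6·2 = 12 | 2·5+1·2 = 12
E: 6·1 = 6 | 2·0+1·6 = 6
gcd(6,2,1) = 1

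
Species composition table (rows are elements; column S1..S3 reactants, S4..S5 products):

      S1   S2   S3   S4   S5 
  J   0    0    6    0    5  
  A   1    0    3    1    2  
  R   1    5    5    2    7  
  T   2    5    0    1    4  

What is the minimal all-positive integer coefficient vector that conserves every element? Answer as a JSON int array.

Coefficients: [2, 5, 5, 5, 6]

J: 2·0+5·0+5·6 = 30 | 5·0+6·5 = 30
A: 2·1+5·0+5·3 = 17 | 5·1+6·2 = 17
R: 2·1+5·5+5·5 = 52 | 5·2+6·7 = 52
T: 2·2+5·5+5·0 = 29 | 5·1+6·4 = 29
gcd(2,5,5,5,6) = 1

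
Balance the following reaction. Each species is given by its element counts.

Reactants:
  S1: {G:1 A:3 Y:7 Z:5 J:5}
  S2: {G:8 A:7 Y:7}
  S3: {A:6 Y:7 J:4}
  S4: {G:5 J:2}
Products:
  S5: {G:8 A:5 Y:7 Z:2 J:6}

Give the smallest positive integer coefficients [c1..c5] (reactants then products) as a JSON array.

G: 2·1+1·8+2·0+6·5 = 40 | 5·8 = 40
A: 2·3+1·7+2·6+6·0 = 25 | 5·5 = 25
Y: 2·7+1·7+2·7+6·0 = 35 | 5·7 = 35
Z: 2·5+1·0+2·0+6·0 = 10 | 5·2 = 10
J: 2·5+1·0+2·4+6·2 = 30 | 5·6 = 30
gcd(2,1,2,6,5) = 1

Coefficients: [2, 1, 2, 6, 5]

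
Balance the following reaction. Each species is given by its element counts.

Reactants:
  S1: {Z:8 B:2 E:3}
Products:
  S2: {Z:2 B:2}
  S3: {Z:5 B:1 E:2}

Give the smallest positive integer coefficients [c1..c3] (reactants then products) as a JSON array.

Coefficients: [4, 1, 6]

Z: 4·8 = 32 | 1·2+6·5 = 32
B: 4·2 = 8 | 1·2+6·1 = 8
E: 4·3 = 12 | 1·0+6·2 = 12
gcd(4,1,6) = 1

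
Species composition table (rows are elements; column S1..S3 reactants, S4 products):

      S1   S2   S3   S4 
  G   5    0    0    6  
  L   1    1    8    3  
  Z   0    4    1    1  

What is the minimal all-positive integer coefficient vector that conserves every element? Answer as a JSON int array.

Coefficients: [6, 1, 1, 5]

G: 6·5+1·0+1·0 = 30 | 5·6 = 30
L: 6·1+1·1+1·8 = 15 | 5·3 = 15
Z: 6·0+1·4+1·1 = 5 | 5·1 = 5
gcd(6,1,1,5) = 1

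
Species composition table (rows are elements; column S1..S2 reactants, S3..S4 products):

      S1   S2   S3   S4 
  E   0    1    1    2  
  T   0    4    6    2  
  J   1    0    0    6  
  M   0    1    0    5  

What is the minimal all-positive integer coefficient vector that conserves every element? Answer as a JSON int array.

E: 6·0+5·1 = 5 | 3·1+1·2 = 5
T: 6·0+5·4 = 20 | 3·6+1·2 = 20
J: 6·1+5·0 = 6 | 3·0+1·6 = 6
M: 6·0+5·1 = 5 | 3·0+1·5 = 5
gcd(6,5,3,1) = 1

Coefficients: [6, 5, 3, 1]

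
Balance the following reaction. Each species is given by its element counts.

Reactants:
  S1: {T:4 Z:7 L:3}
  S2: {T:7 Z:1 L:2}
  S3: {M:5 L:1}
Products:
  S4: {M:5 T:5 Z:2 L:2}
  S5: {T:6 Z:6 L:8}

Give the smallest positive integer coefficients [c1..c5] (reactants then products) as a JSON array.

Coefficients: [2, 4, 6, 6, 1]

M: 2·0+4·0+6·5 = 30 | 6·5+1·0 = 30
T: 2·4+4·7+6·0 = 36 | 6·5+1·6 = 36
Z: 2·7+4·1+6·0 = 18 | 6·2+1·6 = 18
L: 2·3+4·2+6·1 = 20 | 6·2+1·8 = 20
gcd(2,4,6,6,1) = 1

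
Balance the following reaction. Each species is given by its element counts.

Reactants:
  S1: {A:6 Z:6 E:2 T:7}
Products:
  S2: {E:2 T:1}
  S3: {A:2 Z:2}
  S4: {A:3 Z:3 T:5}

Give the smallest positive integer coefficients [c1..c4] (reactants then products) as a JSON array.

A: 5·6 = 30 | 5·0+6·2+6·3 = 30
Z: 5·6 = 30 | 5·0+6·2+6·3 = 30
E: 5·2 = 10 | 5·2+6·0+6·0 = 10
T: 5·7 = 35 | 5·1+6·0+6·5 = 35
gcd(5,5,6,6) = 1

Coefficients: [5, 5, 6, 6]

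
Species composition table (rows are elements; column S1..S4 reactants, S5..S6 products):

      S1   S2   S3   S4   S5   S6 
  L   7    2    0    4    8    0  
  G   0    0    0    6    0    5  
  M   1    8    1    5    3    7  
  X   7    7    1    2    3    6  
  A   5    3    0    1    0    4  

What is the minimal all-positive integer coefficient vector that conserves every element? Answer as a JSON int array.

Coefficients: [2, 3, 6, 5, 5, 6]

L: 2·7+3·2+6·0+5·4 = 40 | 5·8+6·0 = 40
G: 2·0+3·0+6·0+5·6 = 30 | 5·0+6·5 = 30
M: 2·1+3·8+6·1+5·5 = 57 | 5·3+6·7 = 57
X: 2·7+3·7+6·1+5·2 = 51 | 5·3+6·6 = 51
A: 2·5+3·3+6·0+5·1 = 24 | 5·0+6·4 = 24
gcd(2,3,6,5,5,6) = 1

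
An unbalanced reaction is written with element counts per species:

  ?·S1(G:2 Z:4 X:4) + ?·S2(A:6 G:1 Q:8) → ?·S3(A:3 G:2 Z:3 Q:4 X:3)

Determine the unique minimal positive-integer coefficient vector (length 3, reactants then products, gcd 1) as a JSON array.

Coefficients: [3, 2, 4]

A: 3·0+2·6 = 12 | 4·3 = 12
G: 3·2+2·1 = 8 | 4·2 = 8
Z: 3·4+2·0 = 12 | 4·3 = 12
Q: 3·0+2·8 = 16 | 4·4 = 16
X: 3·4+2·0 = 12 | 4·3 = 12
gcd(3,2,4) = 1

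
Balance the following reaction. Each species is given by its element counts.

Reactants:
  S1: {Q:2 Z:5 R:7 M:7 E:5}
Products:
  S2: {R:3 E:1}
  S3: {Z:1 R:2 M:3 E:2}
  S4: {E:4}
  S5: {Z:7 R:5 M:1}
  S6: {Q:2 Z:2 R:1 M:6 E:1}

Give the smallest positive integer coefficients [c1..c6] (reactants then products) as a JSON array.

Q: 5·2 = 10 | 6·0+1·0+3·0+2·0+5·2 = 10
Z: 5·5 = 25 | 6·0+1·1+3·0+2·7+5·2 = 25
R: 5·7 = 35 | 6·3+1·2+3·0+2·5+5·1 = 35
M: 5·7 = 35 | 6·0+1·3+3·0+2·1+5·6 = 35
E: 5·5 = 25 | 6·1+1·2+3·4+2·0+5·1 = 25
gcd(5,6,1,3,2,5) = 1

Coefficients: [5, 6, 1, 3, 2, 5]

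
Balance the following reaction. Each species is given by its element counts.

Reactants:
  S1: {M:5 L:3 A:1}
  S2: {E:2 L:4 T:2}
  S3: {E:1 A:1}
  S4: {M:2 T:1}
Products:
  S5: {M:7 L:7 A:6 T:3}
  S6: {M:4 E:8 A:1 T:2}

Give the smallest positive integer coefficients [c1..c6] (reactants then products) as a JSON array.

M: 1·5+1·0+6·0+3·2 = 11 | 1·7+1·4 = 11
E: 1·0+1·2+6·1+3·0 = 8 | 1·0+1·8 = 8
L: 1·3+1·4+6·0+3·0 = 7 | 1·7+1·0 = 7
A: 1·1+1·0+6·1+3·0 = 7 | 1·6+1·1 = 7
T: 1·0+1·2+6·0+3·1 = 5 | 1·3+1·2 = 5
gcd(1,1,6,3,1,1) = 1

Coefficients: [1, 1, 6, 3, 1, 1]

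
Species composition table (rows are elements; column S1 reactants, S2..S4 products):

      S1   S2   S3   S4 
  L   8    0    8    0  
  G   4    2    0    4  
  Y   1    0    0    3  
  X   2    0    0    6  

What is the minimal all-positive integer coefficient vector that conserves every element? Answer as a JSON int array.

Coefficients: [3, 4, 3, 1]

L: 3·8 = 24 | 4·0+3·8+1·0 = 24
G: 3·4 = 12 | 4·2+3·0+1·4 = 12
Y: 3·1 = 3 | 4·0+3·0+1·3 = 3
X: 3·2 = 6 | 4·0+3·0+1·6 = 6
gcd(3,4,3,1) = 1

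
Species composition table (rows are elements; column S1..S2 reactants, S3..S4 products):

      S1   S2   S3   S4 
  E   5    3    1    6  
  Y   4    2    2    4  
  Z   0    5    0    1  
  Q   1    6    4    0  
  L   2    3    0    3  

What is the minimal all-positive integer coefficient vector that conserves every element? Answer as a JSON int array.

Coefficients: [6, 1, 3, 5]

E: 6·5+1·3 = 33 | 3·1+5·6 = 33
Y: 6·4+1·2 = 26 | 3·2+5·4 = 26
Z: 6·0+1·5 = 5 | 3·0+5·1 = 5
Q: 6·1+1·6 = 12 | 3·4+5·0 = 12
L: 6·2+1·3 = 15 | 3·0+5·3 = 15
gcd(6,1,3,5) = 1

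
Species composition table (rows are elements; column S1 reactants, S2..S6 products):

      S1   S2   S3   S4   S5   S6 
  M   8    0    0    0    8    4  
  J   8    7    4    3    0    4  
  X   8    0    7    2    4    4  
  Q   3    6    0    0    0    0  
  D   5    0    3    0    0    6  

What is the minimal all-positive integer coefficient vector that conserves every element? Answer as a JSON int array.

Coefficients: [6, 3, 2, 1, 4, 4]

M: 6·8 = 48 | 3·0+2·0+1·0+4·8+4·4 = 48
J: 6·8 = 48 | 3·7+2·4+1·3+4·0+4·4 = 48
X: 6·8 = 48 | 3·0+2·7+1·2+4·4+4·4 = 48
Q: 6·3 = 18 | 3·6+2·0+1·0+4·0+4·0 = 18
D: 6·5 = 30 | 3·0+2·3+1·0+4·0+4·6 = 30
gcd(6,3,2,1,4,4) = 1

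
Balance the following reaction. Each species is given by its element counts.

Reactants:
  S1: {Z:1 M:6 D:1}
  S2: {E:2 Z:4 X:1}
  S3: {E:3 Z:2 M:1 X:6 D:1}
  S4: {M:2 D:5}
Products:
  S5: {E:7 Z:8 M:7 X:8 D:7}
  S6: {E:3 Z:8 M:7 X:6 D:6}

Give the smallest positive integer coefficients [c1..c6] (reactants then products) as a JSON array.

Coefficients: [2, 4, 3, 3, 2, 1]

E: 2·0+4·2+3·3+3·0 = 17 | 2·7+1·3 = 17
Z: 2·1+4·4+3·2+3·0 = 24 | 2·8+1·8 = 24
M: 2·6+4·0+3·1+3·2 = 21 | 2·7+1·7 = 21
X: 2·0+4·1+3·6+3·0 = 22 | 2·8+1·6 = 22
D: 2·1+4·0+3·1+3·5 = 20 | 2·7+1·6 = 20
gcd(2,4,3,3,2,1) = 1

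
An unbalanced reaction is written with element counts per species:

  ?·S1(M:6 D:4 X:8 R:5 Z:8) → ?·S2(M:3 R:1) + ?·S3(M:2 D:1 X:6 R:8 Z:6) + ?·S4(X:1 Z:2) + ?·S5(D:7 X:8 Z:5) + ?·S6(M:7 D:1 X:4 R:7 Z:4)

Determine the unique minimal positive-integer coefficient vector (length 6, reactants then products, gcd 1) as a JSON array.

Coefficients: [4, 5, 1, 6, 2, 1]

M: 4·6 = 24 | 5·3+1·2+6·0+2·0+1·7 = 24
D: 4·4 = 16 | 5·0+1·1+6·0+2·7+1·1 = 16
X: 4·8 = 32 | 5·0+1·6+6·1+2·8+1·4 = 32
R: 4·5 = 20 | 5·1+1·8+6·0+2·0+1·7 = 20
Z: 4·8 = 32 | 5·0+1·6+6·2+2·5+1·4 = 32
gcd(4,5,1,6,2,1) = 1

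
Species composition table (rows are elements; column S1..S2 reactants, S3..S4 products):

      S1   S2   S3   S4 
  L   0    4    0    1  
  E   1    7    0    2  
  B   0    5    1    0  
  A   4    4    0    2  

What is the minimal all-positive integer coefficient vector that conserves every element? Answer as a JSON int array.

Coefficients: [1, 1, 5, 4]

L: 1·0+1·4 = 4 | 5·0+4·1 = 4
E: 1·1+1·7 = 8 | 5·0+4·2 = 8
B: 1·0+1·5 = 5 | 5·1+4·0 = 5
A: 1·4+1·4 = 8 | 5·0+4·2 = 8
gcd(1,1,5,4) = 1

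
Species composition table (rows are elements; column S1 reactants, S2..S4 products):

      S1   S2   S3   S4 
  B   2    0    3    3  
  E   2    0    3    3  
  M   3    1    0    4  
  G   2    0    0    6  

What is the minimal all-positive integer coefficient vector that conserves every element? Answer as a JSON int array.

B: 3·2 = 6 | 5·0+1·3+1·3 = 6
E: 3·2 = 6 | 5·0+1·3+1·3 = 6
M: 3·3 = 9 | 5·1+1·0+1·4 = 9
G: 3·2 = 6 | 5·0+1·0+1·6 = 6
gcd(3,5,1,1) = 1

Coefficients: [3, 5, 1, 1]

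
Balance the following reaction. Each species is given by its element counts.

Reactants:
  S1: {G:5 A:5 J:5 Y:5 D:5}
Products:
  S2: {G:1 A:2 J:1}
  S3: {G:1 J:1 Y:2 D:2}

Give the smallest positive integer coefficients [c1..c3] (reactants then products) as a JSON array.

Coefficients: [2, 5, 5]

G: 2·5 = 10 | 5·1+5·1 = 10
A: 2·5 = 10 | 5·2+5·0 = 10
J: 2·5 = 10 | 5·1+5·1 = 10
Y: 2·5 = 10 | 5·0+5·2 = 10
D: 2·5 = 10 | 5·0+5·2 = 10
gcd(2,5,5) = 1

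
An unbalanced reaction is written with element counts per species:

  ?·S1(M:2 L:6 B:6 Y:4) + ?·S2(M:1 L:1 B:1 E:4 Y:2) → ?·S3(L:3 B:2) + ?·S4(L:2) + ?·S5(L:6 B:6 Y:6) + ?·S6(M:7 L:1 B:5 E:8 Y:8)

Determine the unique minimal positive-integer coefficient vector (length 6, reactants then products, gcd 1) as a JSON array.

Coefficients: [5, 4, 6, 1, 2, 2]

M: 5·2+4·1 = 14 | 6·0+1·0+2·0+2·7 = 14
L: 5·6+4·1 = 34 | 6·3+1·2+2·6+2·1 = 34
B: 5·6+4·1 = 34 | 6·2+1·0+2·6+2·5 = 34
E: 5·0+4·4 = 16 | 6·0+1·0+2·0+2·8 = 16
Y: 5·4+4·2 = 28 | 6·0+1·0+2·6+2·8 = 28
gcd(5,4,6,1,2,2) = 1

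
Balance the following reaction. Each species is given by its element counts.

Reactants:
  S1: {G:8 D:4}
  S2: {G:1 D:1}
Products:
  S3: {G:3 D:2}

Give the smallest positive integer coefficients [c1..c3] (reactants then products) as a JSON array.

Coefficients: [1, 4, 4]

G: 1·8+4·1 = 12 | 4·3 = 12
D: 1·4+4·1 = 8 | 4·2 = 8
gcd(1,4,4) = 1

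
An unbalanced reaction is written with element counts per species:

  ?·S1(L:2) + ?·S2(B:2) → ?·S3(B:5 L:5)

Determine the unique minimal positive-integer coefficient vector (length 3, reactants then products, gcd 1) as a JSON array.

Coefficients: [5, 5, 2]

B: 5·0+5·2 = 10 | 2·5 = 10
L: 5·2+5·0 = 10 | 2·5 = 10
gcd(5,5,2) = 1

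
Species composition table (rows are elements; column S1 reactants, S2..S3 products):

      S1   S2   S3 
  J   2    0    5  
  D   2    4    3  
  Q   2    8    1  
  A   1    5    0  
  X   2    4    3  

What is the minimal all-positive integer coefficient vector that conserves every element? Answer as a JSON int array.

J: 5·2 = 10 | 1·0+2·5 = 10
D: 5·2 = 10 | 1·4+2·3 = 10
Q: 5·2 = 10 | 1·8+2·1 = 10
A: 5·1 = 5 | 1·5+2·0 = 5
X: 5·2 = 10 | 1·4+2·3 = 10
gcd(5,1,2) = 1

Coefficients: [5, 1, 2]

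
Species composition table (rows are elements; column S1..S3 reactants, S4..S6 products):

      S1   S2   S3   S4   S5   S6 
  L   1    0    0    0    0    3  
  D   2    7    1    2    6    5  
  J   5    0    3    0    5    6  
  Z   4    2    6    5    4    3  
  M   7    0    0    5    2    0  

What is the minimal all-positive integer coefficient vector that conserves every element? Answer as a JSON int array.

Coefficients: [3, 3, 2, 3, 3, 1]

L: 3·1+3·0+2·0 = 3 | 3·0+3·0+1·3 = 3
D: 3·2+3·7+2·1 = 29 | 3·2+3·6+1·5 = 29
J: 3·5+3·0+2·3 = 21 | 3·0+3·5+1·6 = 21
Z: 3·4+3·2+2·6 = 30 | 3·5+3·4+1·3 = 30
M: 3·7+3·0+2·0 = 21 | 3·5+3·2+1·0 = 21
gcd(3,3,2,3,3,1) = 1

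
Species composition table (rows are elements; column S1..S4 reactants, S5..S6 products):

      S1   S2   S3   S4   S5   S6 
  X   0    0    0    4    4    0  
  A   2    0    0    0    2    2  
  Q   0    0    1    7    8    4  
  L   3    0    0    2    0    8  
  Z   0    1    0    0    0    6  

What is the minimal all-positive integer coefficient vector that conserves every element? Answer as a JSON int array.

Coefficients: [2, 6, 5, 1, 1, 1]

X: 2·0+6·0+5·0+1·4 = 4 | 1·4+1·0 = 4
A: 2·2+6·0+5·0+1·0 = 4 | 1·2+1·2 = 4
Q: 2·0+6·0+5·1+1·7 = 12 | 1·8+1·4 = 12
L: 2·3+6·0+5·0+1·2 = 8 | 1·0+1·8 = 8
Z: 2·0+6·1+5·0+1·0 = 6 | 1·0+1·6 = 6
gcd(2,6,5,1,1,1) = 1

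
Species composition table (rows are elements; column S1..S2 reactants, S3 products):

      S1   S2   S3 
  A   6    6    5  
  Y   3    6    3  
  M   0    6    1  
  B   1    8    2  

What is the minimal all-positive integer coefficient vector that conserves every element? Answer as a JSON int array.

A: 4·6+1·6 = 30 | 6·5 = 30
Y: 4·3+1·6 = 18 | 6·3 = 18
M: 4·0+1·6 = 6 | 6·1 = 6
B: 4·1+1·8 = 12 | 6·2 = 12
gcd(4,1,6) = 1

Coefficients: [4, 1, 6]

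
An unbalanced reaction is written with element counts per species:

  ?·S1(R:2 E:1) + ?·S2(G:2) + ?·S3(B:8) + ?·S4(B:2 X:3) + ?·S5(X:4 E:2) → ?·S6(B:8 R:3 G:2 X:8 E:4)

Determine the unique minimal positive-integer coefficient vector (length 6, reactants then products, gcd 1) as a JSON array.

Coefficients: [6, 4, 3, 4, 5, 4]

B: 6·0+4·0+3·8+4·2+5·0 = 32 | 4·8 = 32
R: 6·2+4·0+3·0+4·0+5·0 = 12 | 4·3 = 12
G: 6·0+4·2+3·0+4·0+5·0 = 8 | 4·2 = 8
X: 6·0+4·0+3·0+4·3+5·4 = 32 | 4·8 = 32
E: 6·1+4·0+3·0+4·0+5·2 = 16 | 4·4 = 16
gcd(6,4,3,4,5,4) = 1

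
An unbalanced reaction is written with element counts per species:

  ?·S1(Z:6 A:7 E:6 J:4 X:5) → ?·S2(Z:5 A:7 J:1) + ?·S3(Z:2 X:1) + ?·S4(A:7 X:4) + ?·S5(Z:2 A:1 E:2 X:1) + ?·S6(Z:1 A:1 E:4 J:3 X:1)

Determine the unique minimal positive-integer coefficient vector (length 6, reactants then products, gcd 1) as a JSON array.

Z: 4·6 = 24 | 1·5+5·2+2·0+2·2+5·1 = 24
A: 4·7 = 28 | 1·7+5·0+2·7+2·1+5·1 = 28
E: 4·6 = 24 | 1·0+5·0+2·0+2·2+5·4 = 24
J: 4·4 = 16 | 1·1+5·0+2·0+2·0+5·3 = 16
X: 4·5 = 20 | 1·0+5·1+2·4+2·1+5·1 = 20
gcd(4,1,5,2,2,5) = 1

Coefficients: [4, 1, 5, 2, 2, 5]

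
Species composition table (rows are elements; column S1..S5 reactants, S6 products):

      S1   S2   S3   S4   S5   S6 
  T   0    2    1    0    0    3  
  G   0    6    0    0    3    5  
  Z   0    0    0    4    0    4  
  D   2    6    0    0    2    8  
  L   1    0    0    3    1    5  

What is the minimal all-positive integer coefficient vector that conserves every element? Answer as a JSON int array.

T: 5·0+2·2+5·1+3·0+1·0 = 9 | 3·3 = 9
G: 5·0+2·6+5·0+3·0+1·3 = 15 | 3·5 = 15
Z: 5·0+2·0+5·0+3·4+1·0 = 12 | 3·4 = 12
D: 5·2+2·6+5·0+3·0+1·2 = 24 | 3·8 = 24
L: 5·1+2·0+5·0+3·3+1·1 = 15 | 3·5 = 15
gcd(5,2,5,3,1,3) = 1

Coefficients: [5, 2, 5, 3, 1, 3]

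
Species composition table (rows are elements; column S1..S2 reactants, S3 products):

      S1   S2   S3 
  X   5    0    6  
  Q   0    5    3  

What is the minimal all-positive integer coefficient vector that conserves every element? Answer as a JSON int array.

X: 6·5+3·0 = 30 | 5·6 = 30
Q: 6·0+3·5 = 15 | 5·3 = 15
gcd(6,3,5) = 1

Coefficients: [6, 3, 5]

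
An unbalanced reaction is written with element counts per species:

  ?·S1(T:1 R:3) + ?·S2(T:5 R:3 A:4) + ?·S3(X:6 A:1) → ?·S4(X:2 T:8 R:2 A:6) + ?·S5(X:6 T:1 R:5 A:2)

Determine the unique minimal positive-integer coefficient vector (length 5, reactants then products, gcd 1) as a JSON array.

X: 2·0+5·0+4·6 = 24 | 3·2+3·6 = 24
T: 2·1+5·5+4·0 = 27 | 3·8+3·1 = 27
R: 2·3+5·3+4·0 = 21 | 3·2+3·5 = 21
A: 2·0+5·4+4·1 = 24 | 3·6+3·2 = 24
gcd(2,5,4,3,3) = 1

Coefficients: [2, 5, 4, 3, 3]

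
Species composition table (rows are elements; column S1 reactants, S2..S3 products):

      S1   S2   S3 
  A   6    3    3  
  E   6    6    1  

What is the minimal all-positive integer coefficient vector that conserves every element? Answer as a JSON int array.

A: 5·6 = 30 | 4·3+6·3 = 30
E: 5·6 = 30 | 4·6+6·1 = 30
gcd(5,4,6) = 1

Coefficients: [5, 4, 6]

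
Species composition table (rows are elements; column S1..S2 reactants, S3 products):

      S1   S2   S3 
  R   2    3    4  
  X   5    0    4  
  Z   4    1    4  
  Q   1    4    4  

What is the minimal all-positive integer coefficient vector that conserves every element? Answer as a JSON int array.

R: 4·2+4·3 = 20 | 5·4 = 20
X: 4·5+4·0 = 20 | 5·4 = 20
Z: 4·4+4·1 = 20 | 5·4 = 20
Q: 4·1+4·4 = 20 | 5·4 = 20
gcd(4,4,5) = 1

Coefficients: [4, 4, 5]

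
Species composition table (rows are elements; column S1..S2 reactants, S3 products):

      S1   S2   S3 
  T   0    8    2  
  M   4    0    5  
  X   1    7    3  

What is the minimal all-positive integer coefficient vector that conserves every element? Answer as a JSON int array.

Coefficients: [5, 1, 4]

T: 5·0+1·8 = 8 | 4·2 = 8
M: 5·4+1·0 = 20 | 4·5 = 20
X: 5·1+1·7 = 12 | 4·3 = 12
gcd(5,1,4) = 1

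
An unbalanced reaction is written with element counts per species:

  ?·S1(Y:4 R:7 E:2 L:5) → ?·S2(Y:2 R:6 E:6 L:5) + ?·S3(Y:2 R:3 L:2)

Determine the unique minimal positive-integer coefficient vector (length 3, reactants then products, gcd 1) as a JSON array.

Coefficients: [3, 1, 5]

Y: 3·4 = 12 | 1·2+5·2 = 12
R: 3·7 = 21 | 1·6+5·3 = 21
E: 3·2 = 6 | 1·6+5·0 = 6
L: 3·5 = 15 | 1·5+5·2 = 15
gcd(3,1,5) = 1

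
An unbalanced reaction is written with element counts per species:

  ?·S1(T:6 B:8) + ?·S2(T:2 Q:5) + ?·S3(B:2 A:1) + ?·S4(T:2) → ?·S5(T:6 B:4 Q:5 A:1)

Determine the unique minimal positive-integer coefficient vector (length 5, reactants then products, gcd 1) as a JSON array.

T: 1·6+4·2+4·0+5·2 = 24 | 4·6 = 24
B: 1·8+4·0+4·2+5·0 = 16 | 4·4 = 16
Q: 1·0+4·5+4·0+5·0 = 20 | 4·5 = 20
A: 1·0+4·0+4·1+5·0 = 4 | 4·1 = 4
gcd(1,4,4,5,4) = 1

Coefficients: [1, 4, 4, 5, 4]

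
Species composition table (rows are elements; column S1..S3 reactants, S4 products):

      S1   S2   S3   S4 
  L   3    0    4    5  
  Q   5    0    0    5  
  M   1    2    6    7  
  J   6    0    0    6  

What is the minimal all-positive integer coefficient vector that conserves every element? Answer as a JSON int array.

L: 2·3+3·0+1·4 = 10 | 2·5 = 10
Q: 2·5+3·0+1·0 = 10 | 2·5 = 10
M: 2·1+3·2+1·6 = 14 | 2·7 = 14
J: 2·6+3·0+1·0 = 12 | 2·6 = 12
gcd(2,3,1,2) = 1

Coefficients: [2, 3, 1, 2]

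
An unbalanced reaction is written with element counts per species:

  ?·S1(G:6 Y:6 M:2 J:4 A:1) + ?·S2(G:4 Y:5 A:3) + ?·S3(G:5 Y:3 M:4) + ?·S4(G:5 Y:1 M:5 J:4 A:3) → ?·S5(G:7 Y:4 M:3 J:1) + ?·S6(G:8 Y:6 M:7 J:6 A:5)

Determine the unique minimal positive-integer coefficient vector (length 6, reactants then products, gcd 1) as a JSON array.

G: 4·6+2·4+5·5+5·5 = 82 | 6·7+5·8 = 82
Y: 4·6+2·5+5·3+5·1 = 54 | 6·4+5·6 = 54
M: 4·2+2·0+5·4+5·5 = 53 | 6·3+5·7 = 53
J: 4·4+2·0+5·0+5·4 = 36 | 6·1+5·6 = 36
A: 4·1+2·3+5·0+5·3 = 25 | 6·0+5·5 = 25
gcd(4,2,5,5,6,5) = 1

Coefficients: [4, 2, 5, 5, 6, 5]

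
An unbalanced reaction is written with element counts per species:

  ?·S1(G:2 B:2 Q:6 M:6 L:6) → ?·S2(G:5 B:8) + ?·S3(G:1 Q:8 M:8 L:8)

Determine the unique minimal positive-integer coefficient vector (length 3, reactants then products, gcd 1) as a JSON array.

G: 4·2 = 8 | 1·5+3·1 = 8
B: 4·2 = 8 | 1·8+3·0 = 8
Q: 4·6 = 24 | 1·0+3·8 = 24
M: 4·6 = 24 | 1·0+3·8 = 24
L: 4·6 = 24 | 1·0+3·8 = 24
gcd(4,1,3) = 1

Coefficients: [4, 1, 3]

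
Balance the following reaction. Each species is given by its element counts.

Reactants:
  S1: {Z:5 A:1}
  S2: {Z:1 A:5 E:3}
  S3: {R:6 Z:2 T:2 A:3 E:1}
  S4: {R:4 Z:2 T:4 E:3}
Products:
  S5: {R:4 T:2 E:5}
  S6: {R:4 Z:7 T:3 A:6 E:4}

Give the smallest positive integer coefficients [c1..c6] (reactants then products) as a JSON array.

Coefficients: [5, 5, 2, 4, 1, 6]

R: 5·0+5·0+2·6+4·4 = 28 | 1·4+6·4 = 28
Z: 5·5+5·1+2·2+4·2 = 42 | 1·0+6·7 = 42
T: 5·0+5·0+2·2+4·4 = 20 | 1·2+6·3 = 20
A: 5·1+5·5+2·3+4·0 = 36 | 1·0+6·6 = 36
E: 5·0+5·3+2·1+4·3 = 29 | 1·5+6·4 = 29
gcd(5,5,2,4,1,6) = 1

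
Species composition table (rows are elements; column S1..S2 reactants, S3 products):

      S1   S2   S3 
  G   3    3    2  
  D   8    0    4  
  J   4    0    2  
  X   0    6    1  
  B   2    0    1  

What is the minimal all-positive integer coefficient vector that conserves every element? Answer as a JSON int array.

G: 3·3+1·3 = 12 | 6·2 = 12
D: 3·8+1·0 = 24 | 6·4 = 24
J: 3·4+1·0 = 12 | 6·2 = 12
X: 3·0+1·6 = 6 | 6·1 = 6
B: 3·2+1·0 = 6 | 6·1 = 6
gcd(3,1,6) = 1

Coefficients: [3, 1, 6]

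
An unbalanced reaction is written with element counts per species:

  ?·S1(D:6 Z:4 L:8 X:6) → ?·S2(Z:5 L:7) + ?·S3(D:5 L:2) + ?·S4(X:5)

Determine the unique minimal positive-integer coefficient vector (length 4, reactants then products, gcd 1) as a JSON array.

D: 5·6 = 30 | 4·0+6·5+6·0 = 30
Z: 5·4 = 20 | 4·5+6·0+6·0 = 20
L: 5·8 = 40 | 4·7+6·2+6·0 = 40
X: 5·6 = 30 | 4·0+6·0+6·5 = 30
gcd(5,4,6,6) = 1

Coefficients: [5, 4, 6, 6]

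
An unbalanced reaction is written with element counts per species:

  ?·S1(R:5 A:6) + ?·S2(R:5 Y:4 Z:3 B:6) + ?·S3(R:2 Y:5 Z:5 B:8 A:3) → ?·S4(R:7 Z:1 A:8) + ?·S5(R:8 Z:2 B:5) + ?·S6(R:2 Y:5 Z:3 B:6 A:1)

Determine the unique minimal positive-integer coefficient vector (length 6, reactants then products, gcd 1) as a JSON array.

Coefficients: [4, 5, 2, 3, 2, 6]

R: 4·5+5·5+2·2 = 49 | 3·7+2·8+6·2 = 49
Y: 4·0+5·4+2·5 = 30 | 3·0+2·0+6·5 = 30
Z: 4·0+5·3+2·5 = 25 | 3·1+2·2+6·3 = 25
B: 4·0+5·6+2·8 = 46 | 3·0+2·5+6·6 = 46
A: 4·6+5·0+2·3 = 30 | 3·8+2·0+6·1 = 30
gcd(4,5,2,3,2,6) = 1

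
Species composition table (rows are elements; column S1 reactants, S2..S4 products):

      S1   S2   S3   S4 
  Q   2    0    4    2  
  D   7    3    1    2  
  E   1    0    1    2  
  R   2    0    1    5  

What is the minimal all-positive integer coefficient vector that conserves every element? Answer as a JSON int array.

Coefficients: [3, 6, 1, 1]

Q: 3·2 = 6 | 6·0+1·4+1·2 = 6
D: 3·7 = 21 | 6·3+1·1+1·2 = 21
E: 3·1 = 3 | 6·0+1·1+1·2 = 3
R: 3·2 = 6 | 6·0+1·1+1·5 = 6
gcd(3,6,1,1) = 1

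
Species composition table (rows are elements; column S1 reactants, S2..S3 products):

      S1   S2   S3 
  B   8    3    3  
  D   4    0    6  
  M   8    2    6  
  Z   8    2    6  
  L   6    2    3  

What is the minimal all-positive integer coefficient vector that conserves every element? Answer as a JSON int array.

Coefficients: [3, 6, 2]

B: 3·8 = 24 | 6·3+2·3 = 24
D: 3·4 = 12 | 6·0+2·6 = 12
M: 3·8 = 24 | 6·2+2·6 = 24
Z: 3·8 = 24 | 6·2+2·6 = 24
L: 3·6 = 18 | 6·2+2·3 = 18
gcd(3,6,2) = 1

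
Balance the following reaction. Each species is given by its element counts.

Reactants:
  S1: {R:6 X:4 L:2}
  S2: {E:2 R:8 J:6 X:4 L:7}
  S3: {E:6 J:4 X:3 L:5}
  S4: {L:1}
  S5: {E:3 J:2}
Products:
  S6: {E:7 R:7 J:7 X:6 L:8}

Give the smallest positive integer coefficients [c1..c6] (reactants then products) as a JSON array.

Coefficients: [3, 3, 4, 1, 4, 6]

E: 3·0+3·2+4·6+1·0+4·3 = 42 | 6·7 = 42
R: 3·6+3·8+4·0+1·0+4·0 = 42 | 6·7 = 42
J: 3·0+3·6+4·4+1·0+4·2 = 42 | 6·7 = 42
X: 3·4+3·4+4·3+1·0+4·0 = 36 | 6·6 = 36
L: 3·2+3·7+4·5+1·1+4·0 = 48 | 6·8 = 48
gcd(3,3,4,1,4,6) = 1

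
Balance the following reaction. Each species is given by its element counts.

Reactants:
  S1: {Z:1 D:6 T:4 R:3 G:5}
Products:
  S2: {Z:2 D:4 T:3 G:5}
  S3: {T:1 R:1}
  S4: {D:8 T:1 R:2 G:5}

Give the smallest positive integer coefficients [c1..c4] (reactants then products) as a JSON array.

Coefficients: [2, 1, 4, 1]

Z: 2·1 = 2 | 1·2+4·0+1·0 = 2
D: 2·6 = 12 | 1·4+4·0+1·8 = 12
T: 2·4 = 8 | 1·3+4·1+1·1 = 8
R: 2·3 = 6 | 1·0+4·1+1·2 = 6
G: 2·5 = 10 | 1·5+4·0+1·5 = 10
gcd(2,1,4,1) = 1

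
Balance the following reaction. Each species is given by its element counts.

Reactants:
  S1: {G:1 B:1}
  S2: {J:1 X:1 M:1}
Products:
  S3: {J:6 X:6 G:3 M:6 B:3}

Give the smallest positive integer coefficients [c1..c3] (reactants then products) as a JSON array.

J: 3·0+6·1 = 6 | 1·6 = 6
X: 3·0+6·1 = 6 | 1·6 = 6
G: 3·1+6·0 = 3 | 1·3 = 3
M: 3·0+6·1 = 6 | 1·6 = 6
B: 3·1+6·0 = 3 | 1·3 = 3
gcd(3,6,1) = 1

Coefficients: [3, 6, 1]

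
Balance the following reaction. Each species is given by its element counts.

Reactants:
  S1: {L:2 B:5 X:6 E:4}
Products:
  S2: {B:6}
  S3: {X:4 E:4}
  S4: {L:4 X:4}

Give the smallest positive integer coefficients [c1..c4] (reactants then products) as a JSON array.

Coefficients: [6, 5, 6, 3]

L: 6·2 = 12 | 5·0+6·0+3·4 = 12
B: 6·5 = 30 | 5·6+6·0+3·0 = 30
X: 6·6 = 36 | 5·0+6·4+3·4 = 36
E: 6·4 = 24 | 5·0+6·4+3·0 = 24
gcd(6,5,6,3) = 1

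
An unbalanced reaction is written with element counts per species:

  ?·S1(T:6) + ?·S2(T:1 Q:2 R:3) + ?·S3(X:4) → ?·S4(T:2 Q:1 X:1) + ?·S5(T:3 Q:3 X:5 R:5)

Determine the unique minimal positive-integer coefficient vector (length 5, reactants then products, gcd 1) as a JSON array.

T: 1·6+5·1+4·0 = 11 | 1·2+3·3 = 11
Q: 1·0+5·2+4·0 = 10 | 1·1+3·3 = 10
X: 1·0+5·0+4·4 = 16 | 1·1+3·5 = 16
R: 1·0+5·3+4·0 = 15 | 1·0+3·5 = 15
gcd(1,5,4,1,3) = 1

Coefficients: [1, 5, 4, 1, 3]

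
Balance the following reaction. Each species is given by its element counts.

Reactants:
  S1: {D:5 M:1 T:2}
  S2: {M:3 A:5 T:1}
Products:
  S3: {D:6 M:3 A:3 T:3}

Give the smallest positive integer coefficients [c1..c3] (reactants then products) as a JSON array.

D: 6·5+3·0 = 30 | 5·6 = 30
M: 6·1+3·3 = 15 | 5·3 = 15
A: 6·0+3·5 = 15 | 5·3 = 15
T: 6·2+3·1 = 15 | 5·3 = 15
gcd(6,3,5) = 1

Coefficients: [6, 3, 5]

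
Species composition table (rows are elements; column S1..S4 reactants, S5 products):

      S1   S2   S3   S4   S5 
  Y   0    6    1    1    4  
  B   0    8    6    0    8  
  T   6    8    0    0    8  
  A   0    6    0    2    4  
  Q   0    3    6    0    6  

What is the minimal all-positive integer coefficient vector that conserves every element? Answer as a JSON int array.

Coefficients: [4, 2, 4, 4, 5]

Y: 4·0+2·6+4·1+4·1 = 20 | 5·4 = 20
B: 4·0+2·8+4·6+4·0 = 40 | 5·8 = 40
T: 4·6+2·8+4·0+4·0 = 40 | 5·8 = 40
A: 4·0+2·6+4·0+4·2 = 20 | 5·4 = 20
Q: 4·0+2·3+4·6+4·0 = 30 | 5·6 = 30
gcd(4,2,4,4,5) = 1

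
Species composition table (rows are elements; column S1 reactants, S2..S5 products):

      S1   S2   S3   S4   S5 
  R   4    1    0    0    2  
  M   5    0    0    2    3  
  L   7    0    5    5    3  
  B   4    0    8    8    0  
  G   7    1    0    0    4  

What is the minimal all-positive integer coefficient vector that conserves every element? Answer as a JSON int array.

Coefficients: [4, 4, 1, 1, 6]

R: 4·4 = 16 | 4·1+1·0+1·0+6·2 = 16
M: 4·5 = 20 | 4·0+1·0+1·2+6·3 = 20
L: 4·7 = 28 | 4·0+1·5+1·5+6·3 = 28
B: 4·4 = 16 | 4·0+1·8+1·8+6·0 = 16
G: 4·7 = 28 | 4·1+1·0+1·0+6·4 = 28
gcd(4,4,1,1,6) = 1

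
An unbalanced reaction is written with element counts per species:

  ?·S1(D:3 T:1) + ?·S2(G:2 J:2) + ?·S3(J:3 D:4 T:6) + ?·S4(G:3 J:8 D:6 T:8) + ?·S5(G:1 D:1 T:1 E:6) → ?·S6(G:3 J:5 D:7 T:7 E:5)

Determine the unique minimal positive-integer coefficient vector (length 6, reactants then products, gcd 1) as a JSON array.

G: 5·0+5·2+4·0+1·3+5·1 = 18 | 6·3 = 18
J: 5·0+5·2+4·3+1·8+5·0 = 30 | 6·5 = 30
D: 5·3+5·0+4·4+1·6+5·1 = 42 | 6·7 = 42
T: 5·1+5·0+4·6+1·8+5·1 = 42 | 6·7 = 42
E: 5·0+5·0+4·0+1·0+5·6 = 30 | 6·5 = 30
gcd(5,5,4,1,5,6) = 1

Coefficients: [5, 5, 4, 1, 5, 6]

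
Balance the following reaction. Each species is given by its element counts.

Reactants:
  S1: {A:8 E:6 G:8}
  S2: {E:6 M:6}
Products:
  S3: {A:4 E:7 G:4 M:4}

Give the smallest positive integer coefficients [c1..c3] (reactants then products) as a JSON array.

Coefficients: [3, 4, 6]

A: 3·8+4·0 = 24 | 6·4 = 24
E: 3·6+4·6 = 42 | 6·7 = 42
G: 3·8+4·0 = 24 | 6·4 = 24
M: 3·0+4·6 = 24 | 6·4 = 24
gcd(3,4,6) = 1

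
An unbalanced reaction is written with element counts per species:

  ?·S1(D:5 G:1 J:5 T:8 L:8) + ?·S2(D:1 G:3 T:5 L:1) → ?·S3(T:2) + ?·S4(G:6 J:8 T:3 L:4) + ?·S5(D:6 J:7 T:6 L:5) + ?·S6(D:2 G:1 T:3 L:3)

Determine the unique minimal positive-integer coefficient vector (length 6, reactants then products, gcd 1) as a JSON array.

D: 3·5+3·1 = 18 | 6·0+1·0+1·6+6·2 = 18
G: 3·1+3·3 = 12 | 6·0+1·6+1·0+6·1 = 12
J: 3·5+3·0 = 15 | 6·0+1·8+1·7+6·0 = 15
T: 3·8+3·5 = 39 | 6·2+1·3+1·6+6·3 = 39
L: 3·8+3·1 = 27 | 6·0+1·4+1·5+6·3 = 27
gcd(3,3,6,1,1,6) = 1

Coefficients: [3, 3, 6, 1, 1, 6]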